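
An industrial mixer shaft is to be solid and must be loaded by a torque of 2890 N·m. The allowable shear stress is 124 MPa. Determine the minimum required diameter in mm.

For a solid shaft τ_max = 16T/(πd³), so d = (16T/(π τ_allow))^(1/3) = (16·2890/(π·1.24×10^8))^(1/3) = 0.04915 m.

49.1 mm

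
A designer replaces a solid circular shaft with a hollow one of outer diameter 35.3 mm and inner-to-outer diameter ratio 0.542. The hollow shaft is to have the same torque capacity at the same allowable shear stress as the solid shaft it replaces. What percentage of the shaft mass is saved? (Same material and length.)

Equal τ_max and T ⇒ the solid shaft needs d_s³ = d_o³(1−k⁴), so d_s = 35.3·(1−0.542⁴)^(1/3) = 34.25 mm.
Area ratio A_h/A_s = d_o²(1−k²)/d_s² = (1−k²)/(1−k⁴)^(2/3) = 0.7500.
Mass saving = 1 − 0.7500 = 25.0 %.

25.0 %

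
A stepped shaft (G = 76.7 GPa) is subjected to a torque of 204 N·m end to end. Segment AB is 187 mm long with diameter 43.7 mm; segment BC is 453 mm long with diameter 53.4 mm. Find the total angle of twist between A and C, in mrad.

2.90 mrad

J_AB = π(0.0437)⁴/32 = 3.58×10^-7 m⁴; J_BC = π(0.0534)⁴/32 = 7.98×10^-7 m⁴.
θ = (T/G)·Σ L_i/J_i = (204.0/76.7×10⁹)·(0.187/3.58×10^-7 + 0.453/7.98×10^-7) = 2.898×10^-3 rad.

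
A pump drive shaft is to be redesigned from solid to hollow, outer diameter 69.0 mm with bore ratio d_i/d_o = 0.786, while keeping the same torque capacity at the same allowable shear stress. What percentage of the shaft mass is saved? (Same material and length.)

47.3 %

Equal τ_max and T ⇒ the solid shaft needs d_s³ = d_o³(1−k⁴), so d_s = 69.0·(1−0.786⁴)^(1/3) = 58.78 mm.
Area ratio A_h/A_s = d_o²(1−k²)/d_s² = (1−k²)/(1−k⁴)^(2/3) = 0.5266.
Mass saving = 1 − 0.5266 = 47.3 %.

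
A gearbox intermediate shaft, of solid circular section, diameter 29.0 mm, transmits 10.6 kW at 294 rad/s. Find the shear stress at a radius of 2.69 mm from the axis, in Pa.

1.40e6 Pa

ω = 294 rad/s, so T = P/ω = 10.6×10³ / 294.0 = 36.05 N·m.
J = πd⁴/32 = π(0.0290)⁴/32 = 6.944×10^-8 m⁴.
Shear stress varies linearly with radius: τ = T·r/J = 36.05 × 0.00269 / 6.944×10^-8 = 1.397×10^6 Pa.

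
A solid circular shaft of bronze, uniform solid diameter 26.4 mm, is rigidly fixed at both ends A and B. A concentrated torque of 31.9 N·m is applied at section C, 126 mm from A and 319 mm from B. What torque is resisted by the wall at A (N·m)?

22.9 N·m

With uniform GJ and both ends fixed, compatibility θ_AC = θ_CB gives T_A·a = T_B·b, together with T_A + T_B = T₀.
T_A = T₀·b/(a+b) = 31.90·319/445.0 = 22.87 N·m; T_B = 9.032 N·m.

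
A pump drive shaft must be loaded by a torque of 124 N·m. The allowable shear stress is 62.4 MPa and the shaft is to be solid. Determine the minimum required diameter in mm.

21.6 mm

For a solid shaft τ_max = 16T/(πd³), so d = (16T/(π τ_allow))^(1/3) = (16·124.0/(π·6.24×10^7))^(1/3) = 0.02163 m.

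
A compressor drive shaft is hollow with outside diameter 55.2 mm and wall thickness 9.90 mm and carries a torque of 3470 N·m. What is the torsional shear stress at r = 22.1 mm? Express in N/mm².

J = π(d_o⁴ − d_i⁴)/32 = π(0.0552⁴ − 0.0354⁴)/32 = 7.573×10^-7 m⁴.
Shear stress varies linearly with radius: τ = T·r/J = 3470 × 0.0221 / 7.573×10^-7 = 1.013×10^8 Pa.

101 N/mm²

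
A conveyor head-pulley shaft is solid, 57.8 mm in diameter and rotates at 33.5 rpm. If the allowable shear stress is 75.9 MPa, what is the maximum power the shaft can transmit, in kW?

10.1 kW

J = πd⁴/32 = π(0.0578)⁴/32 = 1.096×10^-6 m⁴.
T_max = τ_allow·J/r = 7.59×10^7 × 1.096×10^-6 / 0.0289 = 2878 N·m.
ω = 2π·33.5/60 = 3.508 rad/s, so P_max = T_max·ω = 1.010×10^4 W.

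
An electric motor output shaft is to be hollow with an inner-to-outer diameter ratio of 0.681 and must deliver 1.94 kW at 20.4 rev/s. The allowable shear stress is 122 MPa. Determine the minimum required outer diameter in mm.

9.30 mm

ω = 2π·20.4 = 128.2 rad/s, so T = P/ω = 1.94×10³ / 128.2 = 15.14 N·m.
For a hollow shaft with d_i/d_o = 0.681: τ_max = 16T/(π d_o³ (1−k⁴)), so d_o = [16T/(π τ_allow (1−k⁴))]^(1/3) = [16·15.14/(π·1.22×10^8·0.7849)]^(1/3) = 0.009302 m.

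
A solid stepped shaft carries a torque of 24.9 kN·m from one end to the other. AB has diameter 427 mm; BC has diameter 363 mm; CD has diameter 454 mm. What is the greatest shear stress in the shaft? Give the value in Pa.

Under the same torque, τ_max = 16T/(πd³) is largest where d is smallest — segment BC (d = 363 mm).
τ_max = 16·24900/(π·(0.363)³) = 2.651×10^6 Pa.

2.65e6 Pa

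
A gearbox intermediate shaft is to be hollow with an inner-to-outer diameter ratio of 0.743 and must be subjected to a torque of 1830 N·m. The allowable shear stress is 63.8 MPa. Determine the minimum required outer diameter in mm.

59.5 mm

For a hollow shaft with d_i/d_o = 0.743: τ_max = 16T/(π d_o³ (1−k⁴)), so d_o = [16T/(π τ_allow (1−k⁴))]^(1/3) = [16·1830/(π·6.38×10^7·0.6952)]^(1/3) = 0.05945 m.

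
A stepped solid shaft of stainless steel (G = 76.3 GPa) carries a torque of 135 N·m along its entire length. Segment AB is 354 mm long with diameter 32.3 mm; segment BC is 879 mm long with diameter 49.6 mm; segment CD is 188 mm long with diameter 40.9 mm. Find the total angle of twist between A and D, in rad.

0.00969 rad

J_AB = π(0.0323)⁴/32 = 1.07×10^-7 m⁴; J_BC = π(0.0496)⁴/32 = 5.94×10^-7 m⁴; J_CD = π(0.0409)⁴/32 = 2.75×10^-7 m⁴.
θ = (T/G)·Σ L_i/J_i = (135.0/76.3×10⁹)·(0.354/1.07×10^-7 + 0.879/5.94×10^-7 + 0.188/2.75×10^-7) = 9.690×10^-3 rad.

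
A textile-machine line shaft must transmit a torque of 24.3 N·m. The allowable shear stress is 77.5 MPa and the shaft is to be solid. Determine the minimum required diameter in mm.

For a solid shaft τ_max = 16T/(πd³), so d = (16T/(π τ_allow))^(1/3) = (16·24.30/(π·7.75×10^7))^(1/3) = 0.01169 m.

11.7 mm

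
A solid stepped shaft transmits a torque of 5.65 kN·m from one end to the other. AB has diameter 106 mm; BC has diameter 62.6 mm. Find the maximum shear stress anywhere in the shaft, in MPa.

Under the same torque, τ_max = 16T/(πd³) is largest where d is smallest — segment BC (d = 62.6 mm).
τ_max = 16·5650/(π·(0.0626)³) = 1.173×10^8 Pa.

117 MPa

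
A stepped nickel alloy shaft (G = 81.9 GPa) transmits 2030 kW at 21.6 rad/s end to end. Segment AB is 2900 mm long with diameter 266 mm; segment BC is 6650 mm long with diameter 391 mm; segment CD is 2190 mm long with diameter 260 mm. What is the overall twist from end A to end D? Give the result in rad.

0.0157 rad

ω = 21.6 rad/s, so T = P/ω = 2030×10³ / 21.60 = 93980 N·m.
J_AB = π(0.266)⁴/32 = 4.92×10^-4 m⁴; J_BC = π(0.391)⁴/32 = 2.29×10^-3 m⁴; J_CD = π(0.260)⁴/32 = 4.49×10^-4 m⁴.
θ = (T/G)·Σ L_i/J_i = (93980/81.9×10⁹)·(2.90/4.92×10^-4 + 6.65/2.29×10^-3 + 2.19/4.49×10^-4) = 0.01570 rad.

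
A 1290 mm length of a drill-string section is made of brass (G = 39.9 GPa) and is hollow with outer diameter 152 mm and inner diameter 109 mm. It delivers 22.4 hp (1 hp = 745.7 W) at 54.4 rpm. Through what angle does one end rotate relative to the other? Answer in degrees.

ω = 2π·54.4/60 = 5.697 rad/s, so T = P/ω = 22.4×745.7 / 5.697 = 2932 N·m.
J = π(d_o⁴ − d_i⁴)/32 = π(0.152⁴ − 0.109⁴)/32 = 3.855×10^-5 m⁴.
θ = T·L/(G·J) = 2932 × 1.29 / (39.9×10⁹ × 3.855×10^-5) = 2.459×10^-3 rad.

0.141°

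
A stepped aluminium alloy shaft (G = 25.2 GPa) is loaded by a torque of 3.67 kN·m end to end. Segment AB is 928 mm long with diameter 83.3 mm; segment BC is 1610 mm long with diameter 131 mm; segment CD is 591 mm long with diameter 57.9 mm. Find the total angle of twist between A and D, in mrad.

115 mrad

J_AB = π(0.0833)⁴/32 = 4.73×10^-6 m⁴; J_BC = π(0.131)⁴/32 = 2.89×10^-5 m⁴; J_CD = π(0.0579)⁴/32 = 1.10×10^-6 m⁴.
θ = (T/G)·Σ L_i/J_i = (3670/25.2×10⁹)·(0.928/4.73×10^-6 + 1.61/2.89×10^-5 + 0.591/1.10×10^-6) = 0.1147 rad.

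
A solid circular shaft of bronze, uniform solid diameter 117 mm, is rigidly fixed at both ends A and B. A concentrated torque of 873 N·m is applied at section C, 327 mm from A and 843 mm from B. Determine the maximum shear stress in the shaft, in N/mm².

2.00 N/mm²

With uniform GJ and both ends fixed, compatibility θ_AC = θ_CB gives T_A·a = T_B·b, together with T_A + T_B = T₀.
T_A = T₀·b/(a+b) = 873.0·843/1170 = 629.0 N·m; T_B = 244.0 N·m.
τ in each portion: τ_AC = 2.00×10^6 Pa, τ_CB = 7.76×10^5 Pa; maximum is in AC.
τ_max = T_AC·r/J = 629.0·0.0585/1.84×10^-5 = 2.000×10^6 Pa.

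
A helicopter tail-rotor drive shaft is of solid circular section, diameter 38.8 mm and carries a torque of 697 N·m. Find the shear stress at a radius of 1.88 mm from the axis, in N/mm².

5.89 N/mm²

J = πd⁴/32 = π(0.0388)⁴/32 = 2.225×10^-7 m⁴.
Shear stress varies linearly with radius: τ = T·r/J = 697.0 × 0.00188 / 2.225×10^-7 = 5.889×10^6 Pa.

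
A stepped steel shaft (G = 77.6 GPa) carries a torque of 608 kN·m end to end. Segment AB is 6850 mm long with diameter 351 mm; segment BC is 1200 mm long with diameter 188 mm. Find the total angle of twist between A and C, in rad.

J_AB = π(0.351)⁴/32 = 1.49×10^-3 m⁴; J_BC = π(0.188)⁴/32 = 1.23×10^-4 m⁴.
θ = (T/G)·Σ L_i/J_i = (608000/77.6×10⁹)·(6.85/1.49×10^-3 + 1.20/1.23×10^-4) = 0.1127 rad.

0.113 rad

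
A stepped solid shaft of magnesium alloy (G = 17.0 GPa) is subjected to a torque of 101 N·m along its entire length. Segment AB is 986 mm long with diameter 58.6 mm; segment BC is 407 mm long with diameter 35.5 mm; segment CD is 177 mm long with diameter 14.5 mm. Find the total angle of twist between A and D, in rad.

J_AB = π(0.0586)⁴/32 = 1.16×10^-6 m⁴; J_BC = π(0.0355)⁴/32 = 1.56×10^-7 m⁴; J_CD = π(0.0145)⁴/32 = 4.34×10^-9 m⁴.
θ = (T/G)·Σ L_i/J_i = (101.0/17.0×10⁹)·(0.986/1.16×10^-6 + 0.407/1.56×10^-7 + 0.177/4.34×10^-9) = 0.2629 rad.

0.263 rad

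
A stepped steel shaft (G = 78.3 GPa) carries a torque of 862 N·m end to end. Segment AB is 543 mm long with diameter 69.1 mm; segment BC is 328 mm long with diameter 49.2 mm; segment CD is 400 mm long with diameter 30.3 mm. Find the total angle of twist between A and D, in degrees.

J_AB = π(0.0691)⁴/32 = 2.24×10^-6 m⁴; J_BC = π(0.0492)⁴/32 = 5.75×10^-7 m⁴; J_CD = π(0.0303)⁴/32 = 8.28×10^-8 m⁴.
θ = (T/G)·Σ L_i/J_i = (862.0/78.3×10⁹)·(0.543/2.24×10^-6 + 0.328/5.75×10^-7 + 0.400/8.28×10^-8) = 0.06216 rad.

3.56°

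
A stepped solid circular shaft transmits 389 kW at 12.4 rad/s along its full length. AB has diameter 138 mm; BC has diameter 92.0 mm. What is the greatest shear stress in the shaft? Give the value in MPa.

ω = 12.4 rad/s, so T = P/ω = 389×10³ / 12.40 = 31370 N·m.
Under the same torque, τ_max = 16T/(πd³) is largest where d is smallest — segment BC (d = 92.0 mm).
τ_max = 16·31370/(π·(0.0920)³) = 2.052×10^8 Pa.

205 MPa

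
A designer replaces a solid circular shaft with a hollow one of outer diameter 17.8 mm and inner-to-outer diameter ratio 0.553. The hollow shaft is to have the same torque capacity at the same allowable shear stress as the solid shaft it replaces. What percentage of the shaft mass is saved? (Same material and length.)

Equal τ_max and T ⇒ the solid shaft needs d_s³ = d_o³(1−k⁴), so d_s = 17.8·(1−0.553⁴)^(1/3) = 17.23 mm.
Area ratio A_h/A_s = d_o²(1−k²)/d_s² = (1−k²)/(1−k⁴)^(2/3) = 0.7412.
Mass saving = 1 − 0.7412 = 25.9 %.

25.9 %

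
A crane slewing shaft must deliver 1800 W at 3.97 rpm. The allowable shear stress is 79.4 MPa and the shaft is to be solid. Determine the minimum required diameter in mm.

ω = 2π·3.97/60 = 0.4157 rad/s, so T = P/ω = 1800 / 0.4157 = 4330 N·m.
For a solid shaft τ_max = 16T/(πd³), so d = (16T/(π τ_allow))^(1/3) = (16·4330/(π·7.94×10^7))^(1/3) = 0.06524 m.

65.2 mm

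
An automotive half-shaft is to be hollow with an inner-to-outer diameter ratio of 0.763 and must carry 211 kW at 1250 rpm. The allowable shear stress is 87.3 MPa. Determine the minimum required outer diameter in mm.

ω = 2π·1250/60 = 130.9 rad/s, so T = P/ω = 211×10³ / 130.9 = 1612 N·m.
For a hollow shaft with d_i/d_o = 0.763: τ_max = 16T/(π d_o³ (1−k⁴)), so d_o = [16T/(π τ_allow (1−k⁴))]^(1/3) = [16·1612/(π·8.73×10^7·0.6611)]^(1/3) = 0.05220 m.

52.2 mm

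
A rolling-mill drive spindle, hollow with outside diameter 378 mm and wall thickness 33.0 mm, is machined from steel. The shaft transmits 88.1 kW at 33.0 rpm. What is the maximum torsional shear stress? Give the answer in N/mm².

ω = 2π·33.0/60 = 3.456 rad/s, so T = P/ω = 88.1×10³ / 3.456 = 25490 N·m.
J = π(d_o⁴ − d_i⁴)/32 = π(0.378⁴ − 0.312⁴)/32 = 1.074×10^-3 m⁴.
τ_max = T·r/J = 25490 × 0.189 / 1.074×10^-3 = 4.486×10^6 Pa.

4.49 N/mm²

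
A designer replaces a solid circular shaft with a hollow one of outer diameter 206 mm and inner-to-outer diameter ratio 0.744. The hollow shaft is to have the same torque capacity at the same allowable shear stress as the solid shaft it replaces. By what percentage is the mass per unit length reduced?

Equal τ_max and T ⇒ the solid shaft needs d_s³ = d_o³(1−k⁴), so d_s = 206·(1−0.744⁴)^(1/3) = 182.3 mm.
Area ratio A_h/A_s = d_o²(1−k²)/d_s² = (1−k²)/(1−k⁴)^(2/3) = 0.5698.
Mass saving = 1 − 0.5698 = 43.0 %.

43.0 %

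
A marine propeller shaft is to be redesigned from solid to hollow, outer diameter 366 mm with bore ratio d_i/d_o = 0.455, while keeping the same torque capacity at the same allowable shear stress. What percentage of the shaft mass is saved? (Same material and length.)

Equal τ_max and T ⇒ the solid shaft needs d_s³ = d_o³(1−k⁴), so d_s = 366·(1−0.455⁴)^(1/3) = 360.7 mm.
Area ratio A_h/A_s = d_o²(1−k²)/d_s² = (1−k²)/(1−k⁴)^(2/3) = 0.8165.
Mass saving = 1 − 0.8165 = 18.4 %.

18.4 %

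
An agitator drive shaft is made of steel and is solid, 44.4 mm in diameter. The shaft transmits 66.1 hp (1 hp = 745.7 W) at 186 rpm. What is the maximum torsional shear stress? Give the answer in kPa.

147000 kPa

ω = 2π·186/60 = 19.48 rad/s, so T = P/ω = 66.1×745.7 / 19.48 = 2531 N·m.
J = πd⁴/32 = π(0.0444)⁴/32 = 3.815×10^-7 m⁴.
τ_max = T·r/J = 2531 × 0.0222 / 3.815×10^-7 = 1.472×10^8 Pa.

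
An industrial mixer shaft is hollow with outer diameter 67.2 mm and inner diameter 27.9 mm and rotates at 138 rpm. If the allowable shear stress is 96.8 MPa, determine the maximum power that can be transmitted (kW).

80.9 kW

J = π(d_o⁴ − d_i⁴)/32 = π(0.0672⁴ − 0.0279⁴)/32 = 1.943×10^-6 m⁴.
T_max = τ_allow·J/r = 9.68×10^7 × 1.943×10^-6 / 0.0336 = 5596 N·m.
ω = 2π·138/60 = 14.45 rad/s, so P_max = T_max·ω = 8.088×10^4 W.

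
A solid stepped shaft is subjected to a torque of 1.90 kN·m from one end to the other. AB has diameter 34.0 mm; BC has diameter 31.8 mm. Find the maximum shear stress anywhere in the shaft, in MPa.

Under the same torque, τ_max = 16T/(πd³) is largest where d is smallest — segment BC (d = 31.8 mm).
τ_max = 16·1900/(π·(0.0318)³) = 3.009×10^8 Pa.

301 MPa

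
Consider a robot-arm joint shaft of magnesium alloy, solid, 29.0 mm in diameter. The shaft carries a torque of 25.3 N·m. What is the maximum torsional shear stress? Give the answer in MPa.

5.28 MPa

J = πd⁴/32 = π(0.0290)⁴/32 = 6.944×10^-8 m⁴.
τ_max = T·r/J = 25.30 × 0.0145 / 6.944×10^-8 = 5.283×10^6 Pa.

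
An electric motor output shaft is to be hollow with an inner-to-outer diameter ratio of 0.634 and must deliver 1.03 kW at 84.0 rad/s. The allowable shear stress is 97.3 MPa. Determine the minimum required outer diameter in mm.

9.15 mm

ω = 84.0 rad/s, so T = P/ω = 1.03×10³ / 84.00 = 12.26 N·m.
For a hollow shaft with d_i/d_o = 0.634: τ_max = 16T/(π d_o³ (1−k⁴)), so d_o = [16T/(π τ_allow (1−k⁴))]^(1/3) = [16·12.26/(π·9.73×10^7·0.8384)]^(1/3) = 0.009148 m.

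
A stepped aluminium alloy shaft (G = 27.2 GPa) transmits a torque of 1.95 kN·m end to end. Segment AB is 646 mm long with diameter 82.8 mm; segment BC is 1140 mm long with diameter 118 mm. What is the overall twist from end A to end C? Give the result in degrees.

J_AB = π(0.0828)⁴/32 = 4.61×10^-6 m⁴; J_BC = π(0.118)⁴/32 = 1.90×10^-5 m⁴.
θ = (T/G)·Σ L_i/J_i = (1950/27.2×10⁹)·(0.646/4.61×10^-6 + 1.14/1.90×10^-5) = 0.01433 rad.

0.821°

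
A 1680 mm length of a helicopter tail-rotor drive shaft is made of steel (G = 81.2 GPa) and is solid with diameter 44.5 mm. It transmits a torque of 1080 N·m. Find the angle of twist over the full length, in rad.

0.0580 rad

J = πd⁴/32 = π(0.0445)⁴/32 = 3.850×10^-7 m⁴.
θ = T·L/(G·J) = 1080 × 1.68 / (81.2×10⁹ × 3.850×10^-7) = 0.05804 rad.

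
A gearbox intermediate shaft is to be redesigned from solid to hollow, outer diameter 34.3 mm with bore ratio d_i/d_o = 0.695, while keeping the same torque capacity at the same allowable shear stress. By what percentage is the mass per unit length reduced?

Equal τ_max and T ⇒ the solid shaft needs d_s³ = d_o³(1−k⁴), so d_s = 34.3·(1−0.695⁴)^(1/3) = 31.39 mm.
Area ratio A_h/A_s = d_o²(1−k²)/d_s² = (1−k²)/(1−k⁴)^(2/3) = 0.6172.
Mass saving = 1 − 0.6172 = 38.3 %.

38.3 %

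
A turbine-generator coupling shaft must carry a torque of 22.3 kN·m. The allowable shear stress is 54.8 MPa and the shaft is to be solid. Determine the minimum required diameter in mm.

For a solid shaft τ_max = 16T/(πd³), so d = (16T/(π τ_allow))^(1/3) = (16·22300/(π·5.48×10^7))^(1/3) = 0.1275 m.

127 mm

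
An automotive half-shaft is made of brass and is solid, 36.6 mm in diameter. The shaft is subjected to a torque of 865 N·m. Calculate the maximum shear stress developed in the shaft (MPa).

89.9 MPa

J = πd⁴/32 = π(0.0366)⁴/32 = 1.762×10^-7 m⁴.
τ_max = T·r/J = 865.0 × 0.0183 / 1.762×10^-7 = 8.986×10^7 Pa.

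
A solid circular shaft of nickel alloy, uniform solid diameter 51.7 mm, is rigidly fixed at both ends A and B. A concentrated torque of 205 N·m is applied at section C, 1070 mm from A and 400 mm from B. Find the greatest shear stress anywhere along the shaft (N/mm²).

With uniform GJ and both ends fixed, compatibility θ_AC = θ_CB gives T_A·a = T_B·b, together with T_A + T_B = T₀.
T_A = T₀·b/(a+b) = 205.0·400/1470 = 55.78 N·m; T_B = 149.2 N·m.
τ in each portion: τ_AC = 2.06×10^6 Pa, τ_CB = 5.50×10^6 Pa; maximum is in CB.
τ_max = T_CB·r/J = 149.2·0.0259/7.01×10^-7 = 5.499×10^6 Pa.

5.50 N/mm²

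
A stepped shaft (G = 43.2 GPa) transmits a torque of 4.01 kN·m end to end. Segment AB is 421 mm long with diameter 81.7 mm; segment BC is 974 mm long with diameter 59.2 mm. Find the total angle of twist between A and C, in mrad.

83.9 mrad

J_AB = π(0.0817)⁴/32 = 4.37×10^-6 m⁴; J_BC = π(0.0592)⁴/32 = 1.21×10^-6 m⁴.
θ = (T/G)·Σ L_i/J_i = (4010/43.2×10⁹)·(0.421/4.37×10^-6 + 0.974/1.21×10^-6) = 0.08391 rad.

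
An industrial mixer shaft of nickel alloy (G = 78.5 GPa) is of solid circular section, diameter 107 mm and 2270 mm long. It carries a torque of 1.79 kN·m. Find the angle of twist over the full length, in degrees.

J = πd⁴/32 = π(0.107)⁴/32 = 1.287×10^-5 m⁴.
θ = T·L/(G·J) = 1790 × 2.27 / (78.5×10⁹ × 1.287×10^-5) = 4.022×10^-3 rad.

0.230°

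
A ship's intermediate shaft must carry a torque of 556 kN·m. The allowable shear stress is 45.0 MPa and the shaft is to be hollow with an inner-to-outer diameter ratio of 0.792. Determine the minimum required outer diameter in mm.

For a hollow shaft with d_i/d_o = 0.792: τ_max = 16T/(π d_o³ (1−k⁴)), so d_o = [16T/(π τ_allow (1−k⁴))]^(1/3) = [16·556000/(π·4.50×10^7·0.6065)]^(1/3) = 0.4699 m.

470 mm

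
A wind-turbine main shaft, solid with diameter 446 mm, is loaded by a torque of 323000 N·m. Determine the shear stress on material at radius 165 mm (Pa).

1.37e7 Pa

J = πd⁴/32 = π(0.446)⁴/32 = 3.885×10^-3 m⁴.
Shear stress varies linearly with radius: τ = T·r/J = 323000 × 0.165 / 3.885×10^-3 = 1.372×10^7 Pa.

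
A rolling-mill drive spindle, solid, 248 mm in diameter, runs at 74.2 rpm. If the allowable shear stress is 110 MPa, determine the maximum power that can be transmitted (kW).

J = πd⁴/32 = π(0.248)⁴/32 = 3.714×10^-4 m⁴.
T_max = τ_allow·J/r = 1.10×10^8 × 3.714×10^-4 / 0.124 = 329400 N·m.
ω = 2π·74.2/60 = 7.770 rad/s, so P_max = T_max·ω = 2.560×10^6 W.

2560 kW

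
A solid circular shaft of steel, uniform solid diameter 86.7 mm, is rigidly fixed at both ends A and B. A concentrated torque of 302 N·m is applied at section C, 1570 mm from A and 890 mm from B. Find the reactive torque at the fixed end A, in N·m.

109 N·m

With uniform GJ and both ends fixed, compatibility θ_AC = θ_CB gives T_A·a = T_B·b, together with T_A + T_B = T₀.
T_A = T₀·b/(a+b) = 302.0·890/2460 = 109.3 N·m; T_B = 192.7 N·m.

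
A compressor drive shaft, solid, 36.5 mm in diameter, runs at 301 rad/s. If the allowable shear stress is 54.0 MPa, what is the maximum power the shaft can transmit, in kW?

J = πd⁴/32 = π(0.0365)⁴/32 = 1.742×10^-7 m⁴.
T_max = τ_allow·J/r = 5.40×10^7 × 1.742×10^-7 / 0.0182 = 515.6 N·m.
ω = 301 rad/s, so P_max = T_max·ω = 1.552×10^5 W.

155 kW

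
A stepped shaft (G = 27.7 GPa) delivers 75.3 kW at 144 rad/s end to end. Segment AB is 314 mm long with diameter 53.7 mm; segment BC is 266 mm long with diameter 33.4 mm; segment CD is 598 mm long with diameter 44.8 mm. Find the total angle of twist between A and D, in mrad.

76.9 mrad

ω = 144 rad/s, so T = P/ω = 75.3×10³ / 144.0 = 522.9 N·m.
J_AB = π(0.0537)⁴/32 = 8.16×10^-7 m⁴; J_BC = π(0.0334)⁴/32 = 1.22×10^-7 m⁴; J_CD = π(0.0448)⁴/32 = 3.95×10^-7 m⁴.
θ = (T/G)·Σ L_i/J_i = (522.9/27.7×10⁹)·(0.314/8.16×10^-7 + 0.266/1.22×10^-7 + 0.598/3.95×10^-7) = 0.07691 rad.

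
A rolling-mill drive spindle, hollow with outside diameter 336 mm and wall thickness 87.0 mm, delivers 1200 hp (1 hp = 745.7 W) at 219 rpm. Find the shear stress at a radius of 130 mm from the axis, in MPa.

4.29 MPa

ω = 2π·219/60 = 22.93 rad/s, so T = P/ω = 1200×745.7 / 22.93 = 39020 N·m.
J = π(d_o⁴ − d_i⁴)/32 = π(0.336⁴ − 0.162⁴)/32 = 1.184×10^-3 m⁴.
Shear stress varies linearly with radius: τ = T·r/J = 39020 × 0.130 / 1.184×10^-3 = 4.285×10^6 Pa.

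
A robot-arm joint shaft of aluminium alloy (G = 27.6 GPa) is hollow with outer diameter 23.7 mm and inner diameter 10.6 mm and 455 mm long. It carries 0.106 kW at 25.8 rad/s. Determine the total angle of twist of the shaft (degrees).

ω = 25.8 rad/s, so T = P/ω = 0.106×10³ / 25.80 = 4.109 N·m.
J = π(d_o⁴ − d_i⁴)/32 = π(0.0237⁴ − 0.0106⁴)/32 = 2.973×10^-8 m⁴.
θ = T·L/(G·J) = 4.109 × 0.455 / (27.6×10⁹ × 2.973×10^-8) = 2.278×10^-3 rad.

0.131°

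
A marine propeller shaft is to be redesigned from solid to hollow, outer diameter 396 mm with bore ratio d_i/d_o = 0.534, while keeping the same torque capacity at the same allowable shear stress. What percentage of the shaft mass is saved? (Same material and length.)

24.4 %

Equal τ_max and T ⇒ the solid shaft needs d_s³ = d_o³(1−k⁴), so d_s = 396·(1−0.534⁴)^(1/3) = 385.0 mm.
Area ratio A_h/A_s = d_o²(1−k²)/d_s² = (1−k²)/(1−k⁴)^(2/3) = 0.7564.
Mass saving = 1 − 0.7564 = 24.4 %.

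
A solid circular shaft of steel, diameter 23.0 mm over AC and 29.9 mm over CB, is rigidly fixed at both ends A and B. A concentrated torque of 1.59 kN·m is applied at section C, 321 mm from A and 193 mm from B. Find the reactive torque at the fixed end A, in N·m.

277 N·m

Compatibility: T_A·a/J_AC = T_B·b/J_CB with T_A + T_B = T₀.
J_AC = 2.75×10^-8 m⁴, J_CB = 7.85×10^-8 m⁴, so T_A = T₀·(J_AC/a)/((J_AC/a)+(J_CB/b)) = 276.5 N·m, T_B = 1313 N·m.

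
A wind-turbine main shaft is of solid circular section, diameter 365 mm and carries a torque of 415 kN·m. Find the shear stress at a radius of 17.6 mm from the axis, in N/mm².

4.19 N/mm²

J = πd⁴/32 = π(0.365)⁴/32 = 1.742×10^-3 m⁴.
Shear stress varies linearly with radius: τ = T·r/J = 415000 × 0.0176 / 1.742×10^-3 = 4.192×10^6 Pa.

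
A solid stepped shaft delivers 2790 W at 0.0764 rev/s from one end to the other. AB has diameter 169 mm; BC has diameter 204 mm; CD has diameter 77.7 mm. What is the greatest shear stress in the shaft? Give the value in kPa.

ω = 2π·0.0764 = 0.4800 rad/s, so T = P/ω = 2790 / 0.4800 = 5812 N·m.
Under the same torque, τ_max = 16T/(πd³) is largest where d is smallest — segment CD (d = 77.7 mm).
τ_max = 16·5812/(π·(0.0777)³) = 6.310×10^7 Pa.

63100 kPa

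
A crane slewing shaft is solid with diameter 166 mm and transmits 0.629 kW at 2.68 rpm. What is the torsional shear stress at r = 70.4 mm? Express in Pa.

ω = 2π·2.68/60 = 0.2806 rad/s, so T = P/ω = 0.629×10³ / 0.2806 = 2241 N·m.
J = πd⁴/32 = π(0.166)⁴/32 = 7.455×10^-5 m⁴.
Shear stress varies linearly with radius: τ = T·r/J = 2241 × 0.0704 / 7.455×10^-5 = 2.117×10^6 Pa.

2.12e6 Pa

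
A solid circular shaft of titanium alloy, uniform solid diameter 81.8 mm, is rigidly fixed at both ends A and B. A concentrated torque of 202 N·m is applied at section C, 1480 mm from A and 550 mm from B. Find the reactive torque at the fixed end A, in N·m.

With uniform GJ and both ends fixed, compatibility θ_AC = θ_CB gives T_A·a = T_B·b, together with T_A + T_B = T₀.
T_A = T₀·b/(a+b) = 202.0·550/2030 = 54.73 N·m; T_B = 147.3 N·m.

54.7 N·m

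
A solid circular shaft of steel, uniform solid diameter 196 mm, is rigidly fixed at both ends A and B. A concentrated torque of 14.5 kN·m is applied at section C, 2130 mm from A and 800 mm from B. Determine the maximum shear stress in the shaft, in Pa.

With uniform GJ and both ends fixed, compatibility θ_AC = θ_CB gives T_A·a = T_B·b, together with T_A + T_B = T₀.
T_A = T₀·b/(a+b) = 14500·800/2930 = 3959 N·m; T_B = 10540 N·m.
τ in each portion: τ_AC = 2.68×10^6 Pa, τ_CB = 7.13×10^6 Pa; maximum is in CB.
τ_max = T_CB·r/J = 10540·0.0980/1.45×10^-4 = 7.130×10^6 Pa.

7.13e6 Pa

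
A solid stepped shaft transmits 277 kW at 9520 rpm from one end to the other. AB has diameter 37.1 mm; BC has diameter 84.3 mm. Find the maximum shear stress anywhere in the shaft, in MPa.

27.7 MPa

ω = 2π·9520/60 = 996.9 rad/s, so T = P/ω = 277×10³ / 996.9 = 277.9 N·m.
Under the same torque, τ_max = 16T/(πd³) is largest where d is smallest — segment AB (d = 37.1 mm).
τ_max = 16·277.9/(π·(0.0371)³) = 2.771×10^7 Pa.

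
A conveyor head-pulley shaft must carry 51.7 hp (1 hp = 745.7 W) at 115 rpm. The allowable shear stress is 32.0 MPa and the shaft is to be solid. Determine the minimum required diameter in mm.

79.9 mm

ω = 2π·115/60 = 12.04 rad/s, so T = P/ω = 51.7×745.7 / 12.04 = 3201 N·m.
For a solid shaft τ_max = 16T/(πd³), so d = (16T/(π τ_allow))^(1/3) = (16·3201/(π·3.20×10^7))^(1/3) = 0.07987 m.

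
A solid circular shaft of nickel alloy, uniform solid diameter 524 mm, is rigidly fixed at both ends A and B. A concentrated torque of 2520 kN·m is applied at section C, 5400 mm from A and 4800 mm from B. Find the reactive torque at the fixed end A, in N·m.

With uniform GJ and both ends fixed, compatibility θ_AC = θ_CB gives T_A·a = T_B·b, together with T_A + T_B = T₀.
T_A = T₀·b/(a+b) = 2.520e6·4800/10200 = 1.186e6 N·m; T_B = 1.334e6 N·m.

1.19e6 N·m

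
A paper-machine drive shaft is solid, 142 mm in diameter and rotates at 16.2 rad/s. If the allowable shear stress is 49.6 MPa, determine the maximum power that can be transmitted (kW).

452 kW

J = πd⁴/32 = π(0.142)⁴/32 = 3.992×10^-5 m⁴.
T_max = τ_allow·J/r = 4.96×10^7 × 3.992×10^-5 / 0.0710 = 27890 N·m.
ω = 16.2 rad/s, so P_max = T_max·ω = 4.517×10^5 W.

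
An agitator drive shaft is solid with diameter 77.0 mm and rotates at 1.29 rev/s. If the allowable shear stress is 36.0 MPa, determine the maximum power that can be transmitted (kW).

J = πd⁴/32 = π(0.0770)⁴/32 = 3.451×10^-6 m⁴.
T_max = τ_allow·J/r = 3.60×10^7 × 3.451×10^-6 / 0.0385 = 3227 N·m.
ω = 2π·1.29 = 8.105 rad/s, so P_max = T_max·ω = 2.616×10^4 W.

26.2 kW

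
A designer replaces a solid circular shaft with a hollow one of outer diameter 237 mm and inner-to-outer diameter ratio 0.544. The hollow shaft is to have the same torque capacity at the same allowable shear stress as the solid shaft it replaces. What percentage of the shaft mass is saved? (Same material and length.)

Equal τ_max and T ⇒ the solid shaft needs d_s³ = d_o³(1−k⁴), so d_s = 237·(1−0.544⁴)^(1/3) = 229.9 mm.
Area ratio A_h/A_s = d_o²(1−k²)/d_s² = (1−k²)/(1−k⁴)^(2/3) = 0.7484.
Mass saving = 1 − 0.7484 = 25.2 %.

25.2 %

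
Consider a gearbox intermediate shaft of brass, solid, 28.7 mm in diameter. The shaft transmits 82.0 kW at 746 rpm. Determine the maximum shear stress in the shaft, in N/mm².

ω = 2π·746/60 = 78.12 rad/s, so T = P/ω = 82.0×10³ / 78.12 = 1050 N·m.
J = πd⁴/32 = π(0.0287)⁴/32 = 6.661×10^-8 m⁴.
τ_max = T·r/J = 1050 × 0.0143 / 6.661×10^-8 = 2.261×10^8 Pa.

226 N/mm²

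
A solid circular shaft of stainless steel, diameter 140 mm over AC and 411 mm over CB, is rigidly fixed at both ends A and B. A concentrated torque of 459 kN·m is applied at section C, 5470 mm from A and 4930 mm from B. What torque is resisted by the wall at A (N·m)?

5500 N·m

Compatibility: T_A·a/J_AC = T_B·b/J_CB with T_A + T_B = T₀.
J_AC = 3.77×10^-5 m⁴, J_CB = 2.80×10^-3 m⁴, so T_A = T₀·(J_AC/a)/((J_AC/a)+(J_CB/b)) = 5503 N·m, T_B = 453500 N·m.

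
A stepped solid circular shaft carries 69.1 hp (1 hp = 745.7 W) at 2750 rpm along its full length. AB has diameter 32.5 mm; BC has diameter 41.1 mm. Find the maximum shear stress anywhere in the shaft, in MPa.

26.5 MPa

ω = 2π·2750/60 = 288.0 rad/s, so T = P/ω = 69.1×745.7 / 288.0 = 178.9 N·m.
Under the same torque, τ_max = 16T/(πd³) is largest where d is smallest — segment AB (d = 32.5 mm).
τ_max = 16·178.9/(π·(0.0325)³) = 2.655×10^7 Pa.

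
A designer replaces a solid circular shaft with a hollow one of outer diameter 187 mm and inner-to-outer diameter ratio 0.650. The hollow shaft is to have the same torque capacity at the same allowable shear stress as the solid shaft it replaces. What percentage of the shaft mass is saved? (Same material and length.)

34.2 %

Equal τ_max and T ⇒ the solid shaft needs d_s³ = d_o³(1−k⁴), so d_s = 187·(1−0.650⁴)^(1/3) = 175.1 mm.
Area ratio A_h/A_s = d_o²(1−k²)/d_s² = (1−k²)/(1−k⁴)^(2/3) = 0.6584.
Mass saving = 1 − 0.6584 = 34.2 %.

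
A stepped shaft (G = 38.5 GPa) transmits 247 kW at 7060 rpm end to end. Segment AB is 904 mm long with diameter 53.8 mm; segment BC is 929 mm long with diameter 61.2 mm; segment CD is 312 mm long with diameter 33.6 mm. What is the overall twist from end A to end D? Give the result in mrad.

37.0 mrad

ω = 2π·7060/60 = 739.3 rad/s, so T = P/ω = 247×10³ / 739.3 = 334.1 N·m.
J_AB = π(0.0538)⁴/32 = 8.22×10^-7 m⁴; J_BC = π(0.0612)⁴/32 = 1.38×10^-6 m⁴; J_CD = π(0.0336)⁴/32 = 1.25×10^-7 m⁴.
θ = (T/G)·Σ L_i/J_i = (334.1/38.5×10⁹)·(0.904/8.22×10^-7 + 0.929/1.38×10^-6 + 0.312/1.25×10^-7) = 0.03703 rad.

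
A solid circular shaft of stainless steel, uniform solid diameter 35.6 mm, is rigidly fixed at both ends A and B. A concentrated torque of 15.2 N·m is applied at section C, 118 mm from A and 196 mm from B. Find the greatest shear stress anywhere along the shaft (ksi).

With uniform GJ and both ends fixed, compatibility θ_AC = θ_CB gives T_A·a = T_B·b, together with T_A + T_B = T₀.
T_A = T₀·b/(a+b) = 15.20·196/314.0 = 9.488 N·m; T_B = 5.712 N·m.
τ in each portion: τ_AC = 1.07×10^6 Pa, τ_CB = 6.45×10^5 Pa; maximum is in AC.
τ_max = T_AC·r/J = 9.488·0.0178/1.58×10^-7 = 1.071×10^6 Pa.

0.155 ksi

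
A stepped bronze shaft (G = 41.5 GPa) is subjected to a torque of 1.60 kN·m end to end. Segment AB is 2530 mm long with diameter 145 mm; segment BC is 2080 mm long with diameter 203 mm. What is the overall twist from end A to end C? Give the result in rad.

J_AB = π(0.145)⁴/32 = 4.34×10^-5 m⁴; J_BC = π(0.203)⁴/32 = 1.67×10^-4 m⁴.
θ = (T/G)·Σ L_i/J_i = (1600/41.5×10⁹)·(2.53/4.34×10^-5 + 2.08/1.67×10^-4) = 2.729×10^-3 rad.

0.00273 rad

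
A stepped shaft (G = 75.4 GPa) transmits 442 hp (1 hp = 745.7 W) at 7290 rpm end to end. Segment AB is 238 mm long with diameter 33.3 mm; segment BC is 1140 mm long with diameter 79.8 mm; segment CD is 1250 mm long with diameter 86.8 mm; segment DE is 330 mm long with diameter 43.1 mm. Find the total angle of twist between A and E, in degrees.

ω = 2π·7290/60 = 763.4 rad/s, so T = P/ω = 442×745.7 / 763.4 = 431.7 N·m.
J_AB = π(0.0333)⁴/32 = 1.21×10^-7 m⁴; J_BC = π(0.0798)⁴/32 = 3.98×10^-6 m⁴; J_CD = π(0.0868)⁴/32 = 5.57×10^-6 m⁴; J_DE = π(0.0431)⁴/32 = 3.39×10^-7 m⁴.
θ = (T/G)·Σ L_i/J_i = (431.7/75.4×10⁹)·(0.238/1.21×10^-7 + 1.14/3.98×10^-6 + 1.25/5.57×10^-6 + 0.330/3.39×10^-7) = 0.01979 rad.

1.13°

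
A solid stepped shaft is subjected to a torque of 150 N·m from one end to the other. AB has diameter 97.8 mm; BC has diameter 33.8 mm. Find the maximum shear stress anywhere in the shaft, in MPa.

19.8 MPa

Under the same torque, τ_max = 16T/(πd³) is largest where d is smallest — segment BC (d = 33.8 mm).
τ_max = 16·150.0/(π·(0.0338)³) = 1.978×10^7 Pa.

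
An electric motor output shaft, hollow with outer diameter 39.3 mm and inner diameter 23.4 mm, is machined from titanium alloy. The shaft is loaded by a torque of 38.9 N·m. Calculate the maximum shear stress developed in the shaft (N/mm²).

3.73 N/mm²

J = π(d_o⁴ − d_i⁴)/32 = π(0.0393⁴ − 0.0234⁴)/32 = 2.048×10^-7 m⁴.
τ_max = T·r/J = 38.90 × 0.0196 / 2.048×10^-7 = 3.733×10^6 Pa.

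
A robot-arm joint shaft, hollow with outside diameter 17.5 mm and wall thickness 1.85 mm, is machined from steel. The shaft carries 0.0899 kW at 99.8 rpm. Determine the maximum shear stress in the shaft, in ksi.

1.93 ksi

ω = 2π·99.8/60 = 10.45 rad/s, so T = P/ω = 0.0899×10³ / 10.45 = 8.602 N·m.
J = π(d_o⁴ − d_i⁴)/32 = π(0.0175⁴ − 0.0138⁴)/32 = 5.647×10^-9 m⁴.
τ_max = T·r/J = 8.602 × 0.00875 / 5.647×10^-9 = 1.333×10^7 Pa.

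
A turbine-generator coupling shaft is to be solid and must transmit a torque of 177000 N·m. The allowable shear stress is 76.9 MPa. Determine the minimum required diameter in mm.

For a solid shaft τ_max = 16T/(πd³), so d = (16T/(π τ_allow))^(1/3) = (16·177000/(π·7.69×10^7))^(1/3) = 0.2272 m.

227 mm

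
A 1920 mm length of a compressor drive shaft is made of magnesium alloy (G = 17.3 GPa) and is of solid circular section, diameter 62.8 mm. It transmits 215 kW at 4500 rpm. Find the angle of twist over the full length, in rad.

ω = 2π·4500/60 = 471.2 rad/s, so T = P/ω = 215×10³ / 471.2 = 456.2 N·m.
J = πd⁴/32 = π(0.0628)⁴/32 = 1.527×10^-6 m⁴.
θ = T·L/(G·J) = 456.2 × 1.92 / (17.3×10⁹ × 1.527×10^-6) = 0.03316 rad.

0.0332 rad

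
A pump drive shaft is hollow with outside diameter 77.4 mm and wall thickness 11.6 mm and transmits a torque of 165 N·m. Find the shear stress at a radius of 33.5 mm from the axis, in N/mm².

J = π(d_o⁴ − d_i⁴)/32 = π(0.0774⁴ − 0.0542⁴)/32 = 2.676×10^-6 m⁴.
Shear stress varies linearly with radius: τ = T·r/J = 165.0 × 0.0335 / 2.676×10^-6 = 2.065×10^6 Pa.

2.07 N/mm²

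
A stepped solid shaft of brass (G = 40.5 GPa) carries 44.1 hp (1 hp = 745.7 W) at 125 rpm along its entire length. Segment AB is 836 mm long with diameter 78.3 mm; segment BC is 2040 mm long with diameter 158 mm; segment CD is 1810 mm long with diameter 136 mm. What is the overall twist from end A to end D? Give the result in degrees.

ω = 2π·125/60 = 13.09 rad/s, so T = P/ω = 44.1×745.7 / 13.09 = 2512 N·m.
J_AB = π(0.0783)⁴/32 = 3.69×10^-6 m⁴; J_BC = π(0.158)⁴/32 = 6.12×10^-5 m⁴; J_CD = π(0.136)⁴/32 = 3.36×10^-5 m⁴.
θ = (T/G)·Σ L_i/J_i = (2512/40.5×10⁹)·(0.836/3.69×10^-6 + 2.04/6.12×10^-5 + 1.81/3.36×10^-5) = 0.01946 rad.

1.12°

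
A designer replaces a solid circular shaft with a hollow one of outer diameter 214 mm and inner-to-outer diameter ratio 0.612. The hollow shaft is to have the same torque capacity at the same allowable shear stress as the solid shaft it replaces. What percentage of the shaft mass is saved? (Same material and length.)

30.8 %

Equal τ_max and T ⇒ the solid shaft needs d_s³ = d_o³(1−k⁴), so d_s = 214·(1−0.612⁴)^(1/3) = 203.5 mm.
Area ratio A_h/A_s = d_o²(1−k²)/d_s² = (1−k²)/(1−k⁴)^(2/3) = 0.6918.
Mass saving = 1 − 0.6918 = 30.8 %.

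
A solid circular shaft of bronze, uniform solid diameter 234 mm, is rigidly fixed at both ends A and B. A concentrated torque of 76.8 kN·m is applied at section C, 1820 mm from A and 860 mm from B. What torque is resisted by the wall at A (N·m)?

With uniform GJ and both ends fixed, compatibility θ_AC = θ_CB gives T_A·a = T_B·b, together with T_A + T_B = T₀.
T_A = T₀·b/(a+b) = 76800·860/2680 = 24640 N·m; T_B = 52160 N·m.

24600 N·m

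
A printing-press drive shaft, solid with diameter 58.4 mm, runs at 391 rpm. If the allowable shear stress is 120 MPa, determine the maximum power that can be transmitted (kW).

192 kW

J = πd⁴/32 = π(0.0584)⁴/32 = 1.142×10^-6 m⁴.
T_max = τ_allow·J/r = 1.20×10^8 × 1.142×10^-6 / 0.0292 = 4693 N·m.
ω = 2π·391/60 = 40.95 rad/s, so P_max = T_max·ω = 1.922×10^5 W.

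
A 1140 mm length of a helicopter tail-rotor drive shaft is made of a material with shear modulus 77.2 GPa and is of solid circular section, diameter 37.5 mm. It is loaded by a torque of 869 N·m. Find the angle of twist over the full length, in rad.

J = πd⁴/32 = π(0.0375)⁴/32 = 1.941×10^-7 m⁴.
θ = T·L/(G·J) = 869.0 × 1.14 / (77.2×10⁹ × 1.941×10^-7) = 0.06610 rad.

0.0661 rad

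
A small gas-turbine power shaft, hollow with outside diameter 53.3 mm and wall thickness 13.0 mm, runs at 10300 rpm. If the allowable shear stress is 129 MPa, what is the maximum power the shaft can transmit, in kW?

3850 kW

J = π(d_o⁴ − d_i⁴)/32 = π(0.0533⁴ − 0.0273⁴)/32 = 7.378×10^-7 m⁴.
T_max = τ_allow·J/r = 1.29×10^8 × 7.378×10^-7 / 0.0267 = 3571 N·m.
ω = 2π·10300/60 = 1079 rad/s, so P_max = T_max·ω = 3.852×10^6 W.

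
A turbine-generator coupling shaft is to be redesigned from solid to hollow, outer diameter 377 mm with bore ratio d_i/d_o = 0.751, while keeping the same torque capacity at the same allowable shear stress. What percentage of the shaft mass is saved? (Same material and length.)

43.7 %

Equal τ_max and T ⇒ the solid shaft needs d_s³ = d_o³(1−k⁴), so d_s = 377·(1−0.751⁴)^(1/3) = 331.8 mm.
Area ratio A_h/A_s = d_o²(1−k²)/d_s² = (1−k²)/(1−k⁴)^(2/3) = 0.5628.
Mass saving = 1 − 0.5628 = 43.7 %.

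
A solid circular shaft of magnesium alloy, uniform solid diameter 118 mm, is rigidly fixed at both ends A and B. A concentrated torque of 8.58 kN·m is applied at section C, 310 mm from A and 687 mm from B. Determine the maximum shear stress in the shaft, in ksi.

2.66 ksi

With uniform GJ and both ends fixed, compatibility θ_AC = θ_CB gives T_A·a = T_B·b, together with T_A + T_B = T₀.
T_A = T₀·b/(a+b) = 8580·687/997.0 = 5912 N·m; T_B = 2668 N·m.
τ in each portion: τ_AC = 1.83×10^7 Pa, τ_CB = 8.27×10^6 Pa; maximum is in AC.
τ_max = T_AC·r/J = 5912·0.0590/1.90×10^-5 = 1.833×10^7 Pa.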